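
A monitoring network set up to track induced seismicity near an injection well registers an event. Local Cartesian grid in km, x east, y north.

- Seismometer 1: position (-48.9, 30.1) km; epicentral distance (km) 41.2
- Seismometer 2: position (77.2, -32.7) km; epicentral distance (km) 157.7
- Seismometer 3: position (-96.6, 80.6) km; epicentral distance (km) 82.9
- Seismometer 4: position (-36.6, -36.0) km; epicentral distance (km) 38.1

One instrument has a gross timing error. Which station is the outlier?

Solve using three stations at a time. Using Seismometer 1, Seismometer 2, Seismometer 3 (subtract circle equations pairwise → linear system) gives (x, y) ≈ (-77.1, 0.0).
Distances from that point to each station vs reported:
  Seismometer 1: calculated 41.2 vs reported 41.2 → residual 0.0 km
  Seismometer 2: calculated 157.7 vs reported 157.7 → residual 0.0 km
  Seismometer 3: calculated 82.9 vs reported 82.9 → residual 0.0 km
  Seismometer 4: calculated 54.2 vs reported 38.1 → residual 16.1 km
Seismometer 1, Seismometer 2, Seismometer 3 are mutually consistent (residuals ≈ 0); Seismometer 4 is off by 16.1 km.

Seismometer 4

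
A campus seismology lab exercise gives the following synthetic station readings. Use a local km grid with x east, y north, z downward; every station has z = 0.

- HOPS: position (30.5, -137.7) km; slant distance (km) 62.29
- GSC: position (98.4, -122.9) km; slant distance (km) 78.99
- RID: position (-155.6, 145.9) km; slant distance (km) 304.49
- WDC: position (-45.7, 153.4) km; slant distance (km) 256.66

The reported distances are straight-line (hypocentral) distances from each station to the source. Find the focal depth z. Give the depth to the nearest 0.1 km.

z ≈ 35.2 km

Each station gives a sphere (x−x_i)² + (y−y_i)² + z² = d_i² (stations at z=0).
Subtracting the HOPS sphere from GSC and RID: z² cancels, leaving linear equations in x and y:
135.8 x + 29.6 y = 2536.05
-372.2 x + 567.2 y = -63227.49
Solving: x ≈ 37.595, y ≈ -86.803 km (keep extra digits for the depth step; rounded: 37.6, -86.8).
Then from the HOPS sphere: z² = 62.29² − (x − 30.5)² − (y + 137.7)² with x = 37.595, y = -86.803, so z ≈ 35.202 ≈ 35.2 km.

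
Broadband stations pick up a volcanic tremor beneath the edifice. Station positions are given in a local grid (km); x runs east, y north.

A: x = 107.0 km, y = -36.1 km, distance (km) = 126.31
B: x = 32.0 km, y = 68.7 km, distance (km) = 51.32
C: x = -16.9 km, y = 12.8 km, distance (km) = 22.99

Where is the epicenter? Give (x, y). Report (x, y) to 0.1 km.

x ≈ -1.0 km, y ≈ 29.4 km

Circle about each station: (x − 107.0)² + (y + 36.1)² = 126.31²; (x − 32.0)² + (y − 68.7)² = 51.32²; (x + 16.9)² + (y − 12.8)² = 22.99².
Subtracting the A equation from the B and C equations removes the quadratic terms:
-150.0 x + 209.6 y = 6311.95
-247.8 x + 97.8 y = 3122.92
Solving the 2×2 system: x ≈ -1.0, y ≈ 29.4 km.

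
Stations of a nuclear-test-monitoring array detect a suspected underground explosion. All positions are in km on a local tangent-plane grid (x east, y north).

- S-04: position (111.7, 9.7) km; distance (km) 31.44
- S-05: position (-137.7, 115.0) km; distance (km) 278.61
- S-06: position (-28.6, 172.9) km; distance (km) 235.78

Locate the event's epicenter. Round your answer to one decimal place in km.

Circle about each station: (x − 111.7)² + (y − 9.7)² = 31.44²; (x + 137.7)² + (y − 115.0)² = 278.61²; (x + 28.6)² + (y − 172.9)² = 235.78².
Subtracting the S-04 equation from the S-05 and S-06 equations removes the quadratic terms:
-498.8 x + 210.6 y = -57019.75
-280.6 x + 326.4 y = -36462.34
Solving the 2×2 system: x ≈ 105.4, y ≈ -21.1 km.
Check against S-04 (with the unrounded x, y): √((x − 111.7)²+(y − 9.7)²) = 31.43 ≈ 31.44 km. ✓

x ≈ 105.4 km, y ≈ -21.1 km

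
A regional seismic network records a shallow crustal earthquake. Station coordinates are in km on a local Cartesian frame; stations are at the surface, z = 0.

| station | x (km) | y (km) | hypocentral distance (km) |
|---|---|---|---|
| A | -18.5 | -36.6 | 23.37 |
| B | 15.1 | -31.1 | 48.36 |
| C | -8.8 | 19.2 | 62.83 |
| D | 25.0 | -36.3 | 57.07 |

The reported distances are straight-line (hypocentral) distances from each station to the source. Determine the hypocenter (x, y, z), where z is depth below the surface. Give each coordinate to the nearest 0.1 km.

x ≈ -27.9 km, y ≈ -36.7 km, depth ≈ 21.4 km

Each station gives a sphere (x−x_i)² + (y−y_i)² + z² = d_i² (stations at z=0).
Subtracting the A sphere from B and C: z² cancels, leaving linear equations in x and y:
67.2 x + 11.0 y = -2279.12
19.4 x + 111.6 y = -4637.18
Solving: x ≈ -27.908, y ≈ -36.700 km (keep extra digits for the depth step; rounded: -27.9, -36.7).
Then from the A sphere: z² = 23.37² − (x + 18.5)² − (y + 36.6)² with x = -27.908, y = -36.700, so z ≈ 21.392 ≈ 21.4 km.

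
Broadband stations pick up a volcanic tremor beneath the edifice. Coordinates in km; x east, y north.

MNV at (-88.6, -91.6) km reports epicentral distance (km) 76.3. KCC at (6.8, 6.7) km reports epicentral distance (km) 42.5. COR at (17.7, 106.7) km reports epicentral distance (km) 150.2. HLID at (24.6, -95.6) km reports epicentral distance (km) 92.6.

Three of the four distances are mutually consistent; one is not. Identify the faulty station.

KCC

Solve using three stations at a time. Using MNV, COR, HLID (subtract circle equations pairwise → linear system) gives (x, y) ≈ (-42.0, -31.2).
Distances from that point to each station vs reported:
  MNV: calculated 76.3 vs reported 76.3 → residual 0.0 km
  KCC: calculated 61.7 vs reported 42.5 → residual 19.2 km
  COR: calculated 150.2 vs reported 150.2 → residual 0.0 km
  HLID: calculated 92.6 vs reported 92.6 → residual 0.0 km
MNV, COR, HLID are mutually consistent (residuals ≈ 0); KCC is off by 19.2 km.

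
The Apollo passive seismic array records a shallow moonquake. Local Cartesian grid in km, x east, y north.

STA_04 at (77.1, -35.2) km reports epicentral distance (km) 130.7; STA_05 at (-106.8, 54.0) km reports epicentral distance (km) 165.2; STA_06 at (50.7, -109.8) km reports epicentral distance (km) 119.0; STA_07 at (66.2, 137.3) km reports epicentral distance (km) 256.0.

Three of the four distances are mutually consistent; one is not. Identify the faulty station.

STA_06

Solve using three stations at a time. Using STA_04, STA_05, STA_07 (subtract circle equations pairwise → linear system) gives (x, y) ≈ (-38.4, -96.3).
Distances from that point to each station vs reported:
  STA_04: calculated 130.7 vs reported 130.7 → residual 0.0 km
  STA_05: calculated 165.2 vs reported 165.2 → residual 0.0 km
  STA_06: calculated 90.1 vs reported 119.0 → residual 28.9 km
  STA_07: calculated 256.0 vs reported 256.0 → residual 0.0 km
STA_04, STA_05, STA_07 are mutually consistent (residuals ≈ 0); STA_06 is off by 28.9 km.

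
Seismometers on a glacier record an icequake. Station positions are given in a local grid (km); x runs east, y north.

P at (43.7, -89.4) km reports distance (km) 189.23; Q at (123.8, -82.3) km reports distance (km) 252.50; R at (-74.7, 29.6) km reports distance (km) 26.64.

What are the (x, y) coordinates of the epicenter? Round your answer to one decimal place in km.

Circle about each station: (x − 43.7)² + (y + 89.4)² = 189.23²; (x − 123.8)² + (y + 82.3)² = 252.50²; (x + 74.7)² + (y − 29.6)² = 26.64².
Subtracting the P equation from the Q and R equations removes the quadratic terms:
160.2 x + 14.2 y = -15750.58
-236.8 x + 238.0 y = 31652.50
Solving the 2×2 system: x ≈ -101.2, y ≈ 32.3 km.
Check against P (with the unrounded x, y): √((x − 43.7)²+(y + 89.4)²) = 189.23 ≈ 189.23 km. ✓

x ≈ -101.2 km, y ≈ 32.3 km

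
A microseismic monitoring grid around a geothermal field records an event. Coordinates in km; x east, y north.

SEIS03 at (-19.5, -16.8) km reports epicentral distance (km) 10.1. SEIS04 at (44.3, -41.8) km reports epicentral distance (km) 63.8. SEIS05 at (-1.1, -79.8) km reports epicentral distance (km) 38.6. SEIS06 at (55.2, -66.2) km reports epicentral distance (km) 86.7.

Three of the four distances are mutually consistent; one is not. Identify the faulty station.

Solve using three stations at a time. Using SEIS03, SEIS04, SEIS06 (subtract circle equations pairwise → linear system) gives (x, y) ≈ (-11.4, -10.7).
Distances from that point to each station vs reported:
  SEIS03: calculated 10.1 vs reported 10.1 → residual 0.0 km
  SEIS04: calculated 63.8 vs reported 63.8 → residual 0.0 km
  SEIS05: calculated 69.9 vs reported 38.6 → residual 31.3 km
  SEIS06: calculated 86.7 vs reported 86.7 → residual 0.0 km
SEIS03, SEIS04, SEIS06 are mutually consistent (residuals ≈ 0); SEIS05 is off by 31.3 km.

SEIS05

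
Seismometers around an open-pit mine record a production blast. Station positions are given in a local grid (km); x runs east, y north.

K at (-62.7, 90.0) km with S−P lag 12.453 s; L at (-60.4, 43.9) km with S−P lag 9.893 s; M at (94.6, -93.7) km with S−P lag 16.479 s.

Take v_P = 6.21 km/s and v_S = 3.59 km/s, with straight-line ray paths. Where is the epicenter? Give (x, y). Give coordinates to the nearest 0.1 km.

Distance from S−P lag: d = Δt · v_P v_S / (v_P − v_S) = Δt · (6.21·3.59)/(6.21−3.59) ≈ 8.5091·Δt.
So d_K = 105.96, d_L = 84.18, d_M = 140.22 km.
Circle about each station: (x + 62.7)² + (y − 90.0)² = 105.96²; (x + 60.4)² + (y − 43.9)² = 84.18²; (x − 94.6)² + (y + 93.7)² = 140.22².
Subtracting pairs of circle equations eliminates x²+y² and gives linear equations (the radical axes):
4.6 x − 92.2 y = -2314.67
314.6 x − 367.4 y = -2736.57
Solving the 2×2 system: x ≈ 21.9, y ≈ 26.2 km.
Check against K (with the unrounded x, y): √((x + 62.7)²+(y − 90.0)²) = 105.96 ≈ 105.96 km. ✓

21.9 km east, 26.2 km north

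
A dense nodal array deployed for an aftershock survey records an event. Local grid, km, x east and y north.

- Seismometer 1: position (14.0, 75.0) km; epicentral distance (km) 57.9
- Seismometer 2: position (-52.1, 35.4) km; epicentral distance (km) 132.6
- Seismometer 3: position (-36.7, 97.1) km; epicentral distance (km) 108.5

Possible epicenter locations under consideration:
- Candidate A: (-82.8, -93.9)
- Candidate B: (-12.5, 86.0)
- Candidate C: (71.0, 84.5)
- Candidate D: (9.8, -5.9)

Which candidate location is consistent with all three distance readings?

Candidate C

For each candidate, compare |candidate − station| to the reported distance:
Candidate A: residuals Seismometer 1 136.8, Seismometer 2 0.3, Seismometer 3 88.0 → max 136.8 km
Candidate B: residuals Seismometer 1 29.2, Seismometer 2 68.3, Seismometer 3 81.9 → max 81.9 km
Candidate C: residuals Seismometer 1 0.1, Seismometer 2 0.1, Seismometer 3 0.1 → max 0.1 km
Candidate D: residuals Seismometer 1 23.1, Seismometer 2 58.2, Seismometer 3 4.5 → max 58.2 km
Only Candidate C has all residuals ≈ 0.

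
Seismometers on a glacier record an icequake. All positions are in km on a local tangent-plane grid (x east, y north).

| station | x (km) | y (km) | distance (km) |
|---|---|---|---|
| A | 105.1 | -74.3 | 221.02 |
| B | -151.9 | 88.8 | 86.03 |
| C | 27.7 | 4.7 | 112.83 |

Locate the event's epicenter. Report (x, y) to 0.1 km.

Circle about each station: (x − 105.1)² + (y + 74.3)² = 221.02²; (x + 151.9)² + (y − 88.8)² = 86.03²; (x − 27.7)² + (y − 4.7)² = 112.83².
Subtracting the A equation from the B and C equations removes the quadratic terms:
-514.0 x + 326.2 y = 55841.23
-154.8 x + 158.0 y = 20342.11
Solving the 2×2 system: x ≈ -71.2, y ≈ 59.0 km.

x ≈ -71.2 km, y ≈ 59.0 km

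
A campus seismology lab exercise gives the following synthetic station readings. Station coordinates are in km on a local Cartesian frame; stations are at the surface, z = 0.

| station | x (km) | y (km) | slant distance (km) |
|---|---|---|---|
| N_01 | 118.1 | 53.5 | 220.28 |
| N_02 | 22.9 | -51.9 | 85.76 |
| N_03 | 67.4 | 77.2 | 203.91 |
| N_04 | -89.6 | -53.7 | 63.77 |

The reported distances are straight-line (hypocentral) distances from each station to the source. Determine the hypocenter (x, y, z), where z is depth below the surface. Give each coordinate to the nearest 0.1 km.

x ≈ -47.4 km, y ≈ -88.0 km, depth ≈ 33.3 km

Each station gives a sphere (x−x_i)² + (y−y_i)² + z² = d_i² (stations at z=0).
Subtracting the N_01 sphere from N_02 and N_03: z² cancels, leaving linear equations in x and y:
-190.4 x − 210.8 y = 27576.66
-101.4 x + 47.4 y = 636.73
Solving: x ≈ -47.413, y ≈ -87.995 km (keep extra digits for the depth step; rounded: -47.4, -88.0).
Then from the N_01 sphere: z² = 220.28² − (x − 118.1)² − (y − 53.5)² with x = -47.413, y = -87.995, so z ≈ 33.285 ≈ 33.3 km.
Check against N_04 (with the unrounded solution): distance 63.75 ≈ 63.77 km. ✓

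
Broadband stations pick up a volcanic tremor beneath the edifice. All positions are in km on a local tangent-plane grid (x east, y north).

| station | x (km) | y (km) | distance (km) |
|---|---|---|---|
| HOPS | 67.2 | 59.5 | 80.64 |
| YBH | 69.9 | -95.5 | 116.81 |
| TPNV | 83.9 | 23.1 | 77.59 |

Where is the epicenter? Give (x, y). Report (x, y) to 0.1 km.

Circle about each station: (x − 67.2)² + (y − 59.5)² = 80.64²; (x − 69.9)² + (y + 95.5)² = 116.81²; (x − 83.9)² + (y − 23.1)² = 77.59².
Subtracting pairs of circle equations eliminates x²+y² and gives linear equations (the radical axes):
5.4 x − 310.0 y = -1191.60
33.4 x − 72.8 y = -0.67
Solving the 2×2 system: x ≈ 8.7, y ≈ 4.0 km.

8.7 km east, 4.0 km north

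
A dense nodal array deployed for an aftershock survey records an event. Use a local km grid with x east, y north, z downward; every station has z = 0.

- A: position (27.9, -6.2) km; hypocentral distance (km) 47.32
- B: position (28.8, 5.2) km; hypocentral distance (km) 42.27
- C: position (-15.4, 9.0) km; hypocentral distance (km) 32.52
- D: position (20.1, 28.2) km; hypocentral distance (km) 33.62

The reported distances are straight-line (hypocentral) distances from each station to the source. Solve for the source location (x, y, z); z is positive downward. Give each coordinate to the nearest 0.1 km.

Each station gives a sphere (x−x_i)² + (y−y_i)² + z² = d_i² (stations at z=0).
Subtracting the A sphere from B and C: z² cancels, leaving linear equations in x and y:
1.8 x + 22.8 y = 492.06
-86.6 x + 30.4 y = 682.94
Solving: x ≈ -0.302, y ≈ 21.605 km (keep extra digits for the depth step; rounded: -0.3, 21.6).
Then from the A sphere: z² = 47.32² − (x − 27.9)² − (y + 6.2)² with x = -0.302, y = 21.605, so z ≈ 25.898 ≈ 25.9 km.

x ≈ -0.3 km, y ≈ 21.6 km, depth ≈ 25.9 km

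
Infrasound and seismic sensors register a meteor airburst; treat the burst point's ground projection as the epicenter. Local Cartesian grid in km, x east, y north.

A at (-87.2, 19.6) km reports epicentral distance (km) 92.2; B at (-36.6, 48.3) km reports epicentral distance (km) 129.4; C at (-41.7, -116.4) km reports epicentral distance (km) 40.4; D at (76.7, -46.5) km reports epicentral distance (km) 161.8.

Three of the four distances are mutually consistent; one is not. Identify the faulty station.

C

Solve using three stations at a time. Using A, B, D (subtract circle equations pairwise → linear system) gives (x, y) ≈ (-83.0, -72.5).
Distances from that point to each station vs reported:
  A: calculated 92.2 vs reported 92.2 → residual 0.0 km
  B: calculated 129.4 vs reported 129.4 → residual 0.0 km
  C: calculated 60.3 vs reported 40.4 → residual 19.9 km
  D: calculated 161.8 vs reported 161.8 → residual 0.0 km
A, B, D are mutually consistent (residuals ≈ 0); C is off by 19.9 km.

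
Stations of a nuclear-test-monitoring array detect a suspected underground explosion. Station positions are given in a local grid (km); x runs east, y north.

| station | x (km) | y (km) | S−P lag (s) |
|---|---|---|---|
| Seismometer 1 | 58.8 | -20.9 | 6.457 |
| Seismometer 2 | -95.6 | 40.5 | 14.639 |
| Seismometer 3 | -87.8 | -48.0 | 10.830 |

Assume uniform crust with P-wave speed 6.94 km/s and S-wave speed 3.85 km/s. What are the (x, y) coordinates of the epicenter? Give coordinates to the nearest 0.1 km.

Distance from S−P lag: d = Δt · v_P v_S / (v_P − v_S) = Δt · (6.94·3.85)/(6.94−3.85) ≈ 8.6469·Δt.
So d_Seismometer 1 = 55.83, d_Seismometer 2 = 126.58, d_Seismometer 3 = 93.65 km.
Circle about each station: (x − 58.8)² + (y + 20.9)² = 55.83²; (x + 95.6)² + (y − 40.5)² = 126.58²; (x + 87.8)² + (y + 48.0)² = 93.65².
Subtracting the Seismometer 1 equation from the Seismometer 2 and Seismometer 3 equations removes the quadratic terms:
-308.8 x + 122.8 y = -6020.15
-293.2 x − 54.2 y = 465.26
Solving the 2×2 system: x ≈ 5.1, y ≈ -36.2 km.

(5.1, -36.2)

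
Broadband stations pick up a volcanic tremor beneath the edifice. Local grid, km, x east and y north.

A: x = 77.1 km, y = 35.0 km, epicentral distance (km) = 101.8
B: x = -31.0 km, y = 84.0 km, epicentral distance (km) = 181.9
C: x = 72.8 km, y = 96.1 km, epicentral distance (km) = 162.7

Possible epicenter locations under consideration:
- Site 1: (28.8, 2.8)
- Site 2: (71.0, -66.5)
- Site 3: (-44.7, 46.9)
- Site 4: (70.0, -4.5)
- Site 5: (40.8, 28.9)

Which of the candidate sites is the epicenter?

For each candidate, compare |candidate − station| to the reported distance:
Site 1: residuals A 43.8, B 81.1, C 59.5 → max 81.1 km
Site 2: residuals A 0.1, B 0.1, C 0.1 → max 0.1 km
Site 3: residuals A 20.6, B 142.4, C 35.3 → max 142.4 km
Site 4: residuals A 61.7, B 47.6, C 62.1 → max 62.1 km
Site 5: residuals A 65.0, B 91.4, C 88.3 → max 91.4 km
Only Site 2 has all residuals ≈ 0.

Site 2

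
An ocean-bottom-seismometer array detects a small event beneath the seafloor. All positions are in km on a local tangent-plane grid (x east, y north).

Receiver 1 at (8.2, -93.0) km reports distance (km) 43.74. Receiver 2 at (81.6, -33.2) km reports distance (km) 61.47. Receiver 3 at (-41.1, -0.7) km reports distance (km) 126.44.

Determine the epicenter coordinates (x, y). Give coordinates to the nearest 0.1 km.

(51.5, -86.8)

Circle about each station: (x − 8.2)² + (y + 93.0)² = 43.74²; (x − 81.6)² + (y + 33.2)² = 61.47²; (x + 41.1)² + (y + 0.7)² = 126.44².
Subtracting pairs of circle equations eliminates x²+y² and gives linear equations (the radical axes):
146.8 x + 119.6 y = -2820.81
-98.6 x + 184.6 y = -21100.43
Solving the 2×2 system: x ≈ 51.5, y ≈ -86.8 km.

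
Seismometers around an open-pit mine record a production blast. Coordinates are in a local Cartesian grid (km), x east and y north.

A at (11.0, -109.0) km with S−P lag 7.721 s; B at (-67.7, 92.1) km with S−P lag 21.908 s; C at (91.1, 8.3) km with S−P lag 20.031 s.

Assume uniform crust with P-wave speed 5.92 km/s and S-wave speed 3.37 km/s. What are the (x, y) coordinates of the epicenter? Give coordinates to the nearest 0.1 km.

x ≈ -40.3 km, y ≈ -77.1 km

Distance from S−P lag: d = Δt · v_P v_S / (v_P − v_S) = Δt · (5.92·3.37)/(5.92−3.37) ≈ 7.8237·Δt.
So d_A = 60.41, d_B = 171.40, d_C = 156.72 km.
Circle about each station: (x − 11.0)² + (y + 109.0)² = 60.41²; (x + 67.7)² + (y − 92.1)² = 171.40²; (x − 91.1)² + (y − 8.3)² = 156.72².
Subtracting pairs of circle equations eliminates x²+y² and gives linear equations (the radical axes):
-157.4 x + 402.2 y = -24664.89
160.2 x + 234.6 y = -24545.69
Solving the 2×2 system: x ≈ -40.3, y ≈ -77.1 km.
Check against A (with the unrounded x, y): √((x − 11.0)²+(y + 109.0)²) = 60.42 ≈ 60.41 km. ✓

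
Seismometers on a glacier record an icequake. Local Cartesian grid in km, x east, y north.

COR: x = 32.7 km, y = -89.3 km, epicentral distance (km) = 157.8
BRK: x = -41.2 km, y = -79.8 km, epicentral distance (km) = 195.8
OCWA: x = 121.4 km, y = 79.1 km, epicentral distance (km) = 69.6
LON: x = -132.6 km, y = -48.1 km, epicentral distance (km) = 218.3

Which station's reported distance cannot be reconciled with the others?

BRK

Solve using three stations at a time. Using COR, OCWA, LON (subtract circle equations pairwise → linear system) gives (x, y) ≈ (52.8, 67.2).
Distances from that point to each station vs reported:
  COR: calculated 157.8 vs reported 157.8 → residual 0.0 km
  BRK: calculated 174.5 vs reported 195.8 → residual 21.3 km
  OCWA: calculated 69.7 vs reported 69.6 → residual 0.1 km
  LON: calculated 218.3 vs reported 218.3 → residual 0.0 km
COR, OCWA, LON are mutually consistent (residuals ≈ 0); BRK is off by 21.3 km.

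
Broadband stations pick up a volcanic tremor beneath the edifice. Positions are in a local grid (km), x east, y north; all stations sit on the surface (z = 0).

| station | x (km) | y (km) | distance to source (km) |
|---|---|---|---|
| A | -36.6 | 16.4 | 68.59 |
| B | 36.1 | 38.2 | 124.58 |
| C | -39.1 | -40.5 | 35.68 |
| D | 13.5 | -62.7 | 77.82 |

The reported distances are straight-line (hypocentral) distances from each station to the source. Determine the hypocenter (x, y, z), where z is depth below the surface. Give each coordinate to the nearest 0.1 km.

x ≈ -54.0 km, y ≈ -41.5 km, depth ≈ 32.4 km

Each station gives a sphere (x−x_i)² + (y−y_i)² + z² = d_i² (stations at z=0).
Subtracting the A sphere from B and C: z² cancels, leaving linear equations in x and y:
145.4 x + 43.6 y = -9661.66
-5.0 x − 113.8 y = 4992.07
Solving: x ≈ -54.006, y ≈ -41.494 km (keep extra digits for the depth step; rounded: -54.0, -41.5).
Then from the A sphere: z² = 68.59² − (x + 36.6)² − (y − 16.4)² with x = -54.006, y = -41.494, so z ≈ 32.402 ≈ 32.4 km.
Check against D (with the unrounded solution): distance 77.82 ≈ 77.82 km. ✓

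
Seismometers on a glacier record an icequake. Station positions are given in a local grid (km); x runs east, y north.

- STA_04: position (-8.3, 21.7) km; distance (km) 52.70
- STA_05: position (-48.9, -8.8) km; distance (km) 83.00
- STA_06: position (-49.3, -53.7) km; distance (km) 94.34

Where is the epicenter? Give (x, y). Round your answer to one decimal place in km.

Circle about each station: (x + 8.3)² + (y − 21.7)² = 52.70²; (x + 48.9)² + (y + 8.8)² = 83.00²; (x + 49.3)² + (y + 53.7)² = 94.34².
Subtracting the STA_04 equation from the STA_05 and STA_06 equations removes the quadratic terms:
-81.2 x − 61.0 y = -2182.84
-82.0 x − 150.8 y = -1348.35
Solving the 2×2 system: x ≈ 34.1, y ≈ -9.6 km.

x ≈ 34.1 km, y ≈ -9.6 km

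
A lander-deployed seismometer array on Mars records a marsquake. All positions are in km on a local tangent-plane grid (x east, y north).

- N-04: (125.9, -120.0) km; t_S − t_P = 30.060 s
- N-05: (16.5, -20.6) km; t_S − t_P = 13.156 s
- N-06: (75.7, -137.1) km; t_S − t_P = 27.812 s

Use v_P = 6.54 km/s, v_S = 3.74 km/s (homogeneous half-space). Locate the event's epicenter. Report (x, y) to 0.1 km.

x ≈ -63.1 km, y ≈ 62.3 km

Distance from S−P lag: d = Δt · v_P v_S / (v_P − v_S) = Δt · (6.54·3.74)/(6.54−3.74) ≈ 8.7356·Δt.
So d_N-04 = 262.59, d_N-05 = 114.93, d_N-06 = 242.95 km.
Circle about each station: (x − 125.9)² + (y + 120.0)² = 262.59²; (x − 16.5)² + (y + 20.6)² = 114.93²; (x − 75.7)² + (y + 137.1)² = 242.95².
Subtracting the N-04 equation from the N-05 and N-06 equations removes the quadratic terms:
-218.8 x + 198.8 y = 26190.40
-100.4 x − 34.2 y = 4204.90
Solving the 2×2 system: x ≈ -63.1, y ≈ 62.3 km.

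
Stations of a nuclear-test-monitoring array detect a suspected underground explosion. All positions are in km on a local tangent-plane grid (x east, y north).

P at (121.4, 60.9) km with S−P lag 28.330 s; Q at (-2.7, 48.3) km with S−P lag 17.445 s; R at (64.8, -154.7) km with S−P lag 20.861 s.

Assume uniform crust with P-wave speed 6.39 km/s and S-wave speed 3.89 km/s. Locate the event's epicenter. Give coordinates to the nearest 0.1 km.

Distance from S−P lag: d = Δt · v_P v_S / (v_P − v_S) = Δt · (6.39·3.89)/(6.39−3.89) ≈ 9.9428·Δt.
So d_P = 281.68, d_Q = 173.45, d_R = 207.42 km.
Circle about each station: (x − 121.4)² + (y − 60.9)² = 281.68²; (x + 2.7)² + (y − 48.3)² = 173.45²; (x − 64.8)² + (y + 154.7)² = 207.42².
Subtracting pairs of circle equations eliminates x²+y² and gives linear equations (the radical axes):
-248.2 x − 25.2 y = 33152.13
-113.2 x − 431.2 y = 46004.93
Solving the 2×2 system: x ≈ -126.1, y ≈ -73.6 km.

x ≈ -126.1 km, y ≈ -73.6 km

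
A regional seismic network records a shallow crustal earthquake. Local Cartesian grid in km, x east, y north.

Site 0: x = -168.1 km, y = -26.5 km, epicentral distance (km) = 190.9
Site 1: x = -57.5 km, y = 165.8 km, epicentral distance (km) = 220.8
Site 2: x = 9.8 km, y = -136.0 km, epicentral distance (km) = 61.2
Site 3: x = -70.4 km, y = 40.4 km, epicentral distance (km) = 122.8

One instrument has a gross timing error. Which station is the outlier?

Solve using three stations at a time. Using Site 0, Site 1, Site 3 (subtract circle equations pairwise → linear system) gives (x, y) ≈ (22.2, -40.0).
Distances from that point to each station vs reported:
  Site 0: calculated 190.8 vs reported 190.9 → residual 0.1 km
  Site 1: calculated 220.7 vs reported 220.8 → residual 0.1 km
  Site 2: calculated 96.8 vs reported 61.2 → residual 35.6 km
  Site 3: calculated 122.7 vs reported 122.8 → residual 0.1 km
Site 0, Site 1, Site 3 are mutually consistent (residuals ≈ 0); Site 2 is off by 35.6 km.

Site 2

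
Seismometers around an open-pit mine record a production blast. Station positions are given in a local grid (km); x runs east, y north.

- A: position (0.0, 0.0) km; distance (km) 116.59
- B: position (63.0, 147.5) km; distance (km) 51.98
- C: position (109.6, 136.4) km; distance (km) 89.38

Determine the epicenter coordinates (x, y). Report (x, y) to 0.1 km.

(23.0, 114.3)

Circle about each station: x² + y² = 116.59²; (x − 63.0)² + (y − 147.5)² = 51.98²; (x − 109.6)² + (y − 136.4)² = 89.38².
Subtracting pairs of circle equations eliminates x²+y² and gives linear equations (the radical axes):
126.0 x + 295.0 y = 36616.56
219.2 x + 272.8 y = 36221.56
Solving the 2×2 system: x ≈ 23.0, y ≈ 114.3 km.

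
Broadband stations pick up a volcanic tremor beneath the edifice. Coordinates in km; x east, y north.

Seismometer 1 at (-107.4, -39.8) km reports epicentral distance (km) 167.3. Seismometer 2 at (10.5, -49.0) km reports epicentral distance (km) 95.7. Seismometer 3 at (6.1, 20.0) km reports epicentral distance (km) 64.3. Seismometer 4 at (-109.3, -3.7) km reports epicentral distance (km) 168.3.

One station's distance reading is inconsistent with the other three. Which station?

Solve using three stations at a time. Using Seismometer 1, Seismometer 3, Seismometer 4 (subtract circle equations pairwise → linear system) gives (x, y) ≈ (58.5, -17.6).
Distances from that point to each station vs reported:
  Seismometer 1: calculated 167.4 vs reported 167.3 → residual 0.1 km
  Seismometer 2: calculated 57.4 vs reported 95.7 → residual 38.3 km
  Seismometer 3: calculated 64.5 vs reported 64.3 → residual 0.2 km
  Seismometer 4: calculated 168.4 vs reported 168.3 → residual 0.1 km
Seismometer 1, Seismometer 3, Seismometer 4 are mutually consistent (residuals ≈ 0); Seismometer 2 is off by 38.3 km.

Seismometer 2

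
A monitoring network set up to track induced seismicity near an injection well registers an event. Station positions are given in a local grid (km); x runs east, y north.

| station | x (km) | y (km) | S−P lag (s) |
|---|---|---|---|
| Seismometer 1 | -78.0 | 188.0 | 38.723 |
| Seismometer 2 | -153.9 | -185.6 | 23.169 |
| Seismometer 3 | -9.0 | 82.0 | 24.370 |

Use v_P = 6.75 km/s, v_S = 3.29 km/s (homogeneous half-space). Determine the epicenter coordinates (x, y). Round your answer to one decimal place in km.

Distance from S−P lag: d = Δt · v_P v_S / (v_P − v_S) = Δt · (6.75·3.29)/(6.75−3.29) ≈ 6.4184·Δt.
So d_Seismometer 1 = 248.54, d_Seismometer 2 = 148.71, d_Seismometer 3 = 156.42 km.
Circle about each station: (x + 78.0)² + (y − 188.0)² = 248.54²; (x + 153.9)² + (y + 185.6)² = 148.71²; (x + 9.0)² + (y − 82.0)² = 156.42².
Subtracting pairs of circle equations eliminates x²+y² and gives linear equations (the radical axes):
-151.8 x − 747.2 y = 56362.04
138.0 x − 212.0 y = 2681.92
Solving the 2×2 system: x ≈ -73.5, y ≈ -60.5 km.

-73.5 km east, -60.5 km north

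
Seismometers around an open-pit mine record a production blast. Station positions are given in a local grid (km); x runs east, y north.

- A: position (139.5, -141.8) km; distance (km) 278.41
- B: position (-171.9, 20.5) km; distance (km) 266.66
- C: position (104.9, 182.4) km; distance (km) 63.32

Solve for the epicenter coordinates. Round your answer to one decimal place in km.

Circle about each station: (x − 139.5)² + (y + 141.8)² = 278.41²; (x + 171.9)² + (y − 20.5)² = 266.66²; (x − 104.9)² + (y − 182.4)² = 63.32².
Subtracting the A equation from the B and C equations removes the quadratic terms:
-622.8 x + 324.6 y = -3193.06
-69.2 x + 648.4 y = 78208.99
Solving the 2×2 system: x ≈ 72.0, y ≈ 128.3 km.

(72.0, 128.3)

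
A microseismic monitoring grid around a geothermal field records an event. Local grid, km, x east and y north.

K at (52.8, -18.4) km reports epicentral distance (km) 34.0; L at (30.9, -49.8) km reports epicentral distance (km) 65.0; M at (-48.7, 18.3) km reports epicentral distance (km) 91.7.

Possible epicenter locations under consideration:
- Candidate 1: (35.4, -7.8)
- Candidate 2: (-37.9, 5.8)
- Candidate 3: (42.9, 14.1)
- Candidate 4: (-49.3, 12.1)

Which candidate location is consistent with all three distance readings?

For each candidate, compare |candidate − station| to the reported distance:
Candidate 1: residuals K 13.6, L 22.8, M 3.6 → max 22.8 km
Candidate 2: residuals K 59.9, L 23.5, M 75.2 → max 75.2 km
Candidate 3: residuals K 0.0, L 0.0, M 0.0 → max 0.0 km
Candidate 4: residuals K 72.6, L 36.3, M 85.5 → max 85.5 km
Only Candidate 3 has all residuals ≈ 0.

Candidate 3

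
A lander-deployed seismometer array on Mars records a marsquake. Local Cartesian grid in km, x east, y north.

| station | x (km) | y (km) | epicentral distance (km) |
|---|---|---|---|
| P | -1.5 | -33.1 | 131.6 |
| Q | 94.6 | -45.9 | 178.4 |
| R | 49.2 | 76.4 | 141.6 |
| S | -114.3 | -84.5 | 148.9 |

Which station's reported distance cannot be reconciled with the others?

Solve using three stations at a time. Using P, R, S (subtract circle equations pairwise → linear system) gives (x, y) ≈ (-91.8, 62.7).
Distances from that point to each station vs reported:
  P: calculated 131.6 vs reported 131.6 → residual 0.0 km
  Q: calculated 215.7 vs reported 178.4 → residual 37.3 km
  R: calculated 141.6 vs reported 141.6 → residual 0.0 km
  S: calculated 148.9 vs reported 148.9 → residual 0.0 km
P, R, S are mutually consistent (residuals ≈ 0); Q is off by 37.3 km.

Q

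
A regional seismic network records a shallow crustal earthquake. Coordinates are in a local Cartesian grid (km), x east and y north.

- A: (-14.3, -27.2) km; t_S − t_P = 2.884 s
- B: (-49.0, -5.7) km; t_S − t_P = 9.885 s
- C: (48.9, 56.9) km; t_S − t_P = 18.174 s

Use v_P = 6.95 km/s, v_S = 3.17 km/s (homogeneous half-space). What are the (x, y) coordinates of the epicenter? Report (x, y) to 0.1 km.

x ≈ -0.5 km, y ≈ -36.8 km

Distance from S−P lag: d = Δt · v_P v_S / (v_P − v_S) = Δt · (6.95·3.17)/(6.95−3.17) ≈ 5.8284·Δt.
So d_A = 16.81, d_B = 57.61, d_C = 105.93 km.
Circle about each station: (x + 14.3)² + (y + 27.2)² = 16.81²; (x + 49.0)² + (y + 5.7)² = 57.61²; (x − 48.9)² + (y − 56.9)² = 105.93².
Subtracting pairs of circle equations eliminates x²+y² and gives linear equations (the radical axes):
-69.4 x + 43.0 y = -1547.18
126.4 x + 168.2 y = -6254.10
Solving the 2×2 system: x ≈ -0.5, y ≈ -36.8 km.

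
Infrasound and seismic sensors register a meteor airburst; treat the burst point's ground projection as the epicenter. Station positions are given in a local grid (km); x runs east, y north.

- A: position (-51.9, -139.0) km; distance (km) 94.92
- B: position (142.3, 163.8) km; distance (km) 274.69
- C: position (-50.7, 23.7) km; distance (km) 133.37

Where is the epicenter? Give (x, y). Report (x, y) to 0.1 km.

Circle about each station: (x + 51.9)² + (y + 139.0)² = 94.92²; (x − 142.3)² + (y − 163.8)² = 274.69²; (x + 50.7)² + (y − 23.7)² = 133.37².
Subtracting the A equation from the B and C equations removes the quadratic terms:
388.4 x + 605.6 y = -41379.67
2.4 x + 325.4 y = -27660.18
Solving the 2×2 system: x ≈ 26.3, y ≈ -85.2 km.

26.3 km east, -85.2 km north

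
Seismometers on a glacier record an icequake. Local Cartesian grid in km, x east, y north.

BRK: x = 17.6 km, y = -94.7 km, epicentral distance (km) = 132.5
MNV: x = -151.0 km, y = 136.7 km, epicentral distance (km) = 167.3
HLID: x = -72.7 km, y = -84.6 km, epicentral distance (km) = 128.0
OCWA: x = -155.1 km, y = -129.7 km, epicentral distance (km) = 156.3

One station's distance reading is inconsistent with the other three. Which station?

Solve using three stations at a time. Using BRK, MNV, HLID (subtract circle equations pairwise → linear system) gives (x, y) ≈ (-20.4, 32.2).
Distances from that point to each station vs reported:
  BRK: calculated 132.5 vs reported 132.5 → residual 0.0 km
  MNV: calculated 167.3 vs reported 167.3 → residual 0.0 km
  HLID: calculated 128.0 vs reported 128.0 → residual 0.0 km
  OCWA: calculated 210.6 vs reported 156.3 → residual 54.3 km
BRK, MNV, HLID are mutually consistent (residuals ≈ 0); OCWA is off by 54.3 km.

OCWA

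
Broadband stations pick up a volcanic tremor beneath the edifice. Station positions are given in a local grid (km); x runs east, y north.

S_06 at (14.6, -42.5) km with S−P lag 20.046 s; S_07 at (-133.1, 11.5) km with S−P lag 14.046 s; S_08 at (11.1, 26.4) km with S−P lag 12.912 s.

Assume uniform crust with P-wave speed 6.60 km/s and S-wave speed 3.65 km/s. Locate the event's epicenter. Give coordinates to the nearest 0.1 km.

Distance from S−P lag: d = Δt · v_P v_S / (v_P − v_S) = Δt · (6.60·3.65)/(6.60−3.65) ≈ 8.1661·Δt.
So d_S_06 = 163.70, d_S_07 = 114.70, d_S_08 = 105.44 km.
Circle about each station: (x − 14.6)² + (y + 42.5)² = 163.70²; (x + 133.1)² + (y − 11.5)² = 114.70²; (x − 11.1)² + (y − 26.4)² = 105.44².
Subtracting the S_06 equation from the S_07 and S_08 equations removes the quadratic terms:
-295.4 x + 108.0 y = 29470.05
-7.0 x + 137.8 y = 14480.86
Solving the 2×2 system: x ≈ -62.5, y ≈ 101.9 km.

x ≈ -62.5 km, y ≈ 101.9 km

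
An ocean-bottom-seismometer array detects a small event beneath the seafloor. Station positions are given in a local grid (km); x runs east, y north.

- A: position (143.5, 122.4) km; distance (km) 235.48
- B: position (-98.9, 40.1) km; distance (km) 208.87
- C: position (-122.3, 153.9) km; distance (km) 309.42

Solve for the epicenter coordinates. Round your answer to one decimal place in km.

x ≈ 58.5 km, y ≈ -97.2 km

Circle about each station: (x − 143.5)² + (y − 122.4)² = 235.48²; (x + 98.9)² + (y − 40.1)² = 208.87²; (x + 122.3)² + (y − 153.9)² = 309.42².
Subtracting the A equation from the B and C equations removes the quadratic terms:
-484.8 x − 164.6 y = -12360.64
-531.6 x + 63.0 y = -37221.42
Solving the 2×2 system: x ≈ 58.5, y ≈ -97.2 km.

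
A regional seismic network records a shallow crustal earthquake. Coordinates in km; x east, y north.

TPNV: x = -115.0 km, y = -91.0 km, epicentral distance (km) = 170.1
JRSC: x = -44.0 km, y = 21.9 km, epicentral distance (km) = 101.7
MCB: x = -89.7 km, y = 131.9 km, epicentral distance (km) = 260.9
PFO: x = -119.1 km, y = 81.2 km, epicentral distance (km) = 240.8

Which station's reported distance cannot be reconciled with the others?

Solve using three stations at a time. Using TPNV, MCB, PFO (subtract circle equations pairwise → linear system) gives (x, y) ≈ (54.7, -85.2).
Distances from that point to each station vs reported:
  TPNV: calculated 169.8 vs reported 170.1 → residual 0.3 km
  JRSC: calculated 145.6 vs reported 101.7 → residual 43.9 km
  MCB: calculated 260.7 vs reported 260.9 → residual 0.2 km
  PFO: calculated 240.6 vs reported 240.8 → residual 0.2 km
TPNV, MCB, PFO are mutually consistent (residuals ≈ 0); JRSC is off by 43.9 km.

JRSC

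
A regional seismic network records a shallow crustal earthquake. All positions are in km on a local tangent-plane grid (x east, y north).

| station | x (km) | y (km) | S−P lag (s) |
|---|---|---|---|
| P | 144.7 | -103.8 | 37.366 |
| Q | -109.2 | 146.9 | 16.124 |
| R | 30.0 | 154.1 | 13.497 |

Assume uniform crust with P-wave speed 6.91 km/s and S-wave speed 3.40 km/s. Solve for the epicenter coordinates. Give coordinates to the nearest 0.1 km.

(-23.5, 81.3)

Distance from S−P lag: d = Δt · v_P v_S / (v_P − v_S) = Δt · (6.91·3.40)/(6.91−3.40) ≈ 6.6934·Δt.
So d_P = 250.11, d_Q = 107.93, d_R = 90.34 km.
Circle about each station: (x − 144.7)² + (y + 103.8)² = 250.11²; (x + 109.2)² + (y − 146.9)² = 107.93²; (x − 30.0)² + (y − 154.1)² = 90.34².
Subtracting the P equation from the Q and R equations removes the quadratic terms:
-507.8 x + 501.4 y = 52697.85
-229.4 x + 515.8 y = 47327.98
Solving the 2×2 system: x ≈ -23.5, y ≈ 81.3 km.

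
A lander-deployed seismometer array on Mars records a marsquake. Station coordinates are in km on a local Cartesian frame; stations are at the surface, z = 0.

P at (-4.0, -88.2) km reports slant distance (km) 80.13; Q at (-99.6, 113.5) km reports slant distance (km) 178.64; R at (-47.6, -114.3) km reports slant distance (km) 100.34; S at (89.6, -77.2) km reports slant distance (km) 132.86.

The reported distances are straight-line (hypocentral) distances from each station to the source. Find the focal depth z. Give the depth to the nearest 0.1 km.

Each station gives a sphere (x−x_i)² + (y−y_i)² + z² = d_i² (stations at z=0).
Subtracting the P sphere from Q and R: z² cancels, leaving linear equations in x and y:
-191.2 x + 403.4 y = -10484.26
-87.2 x − 52.2 y = 3887.71
Solving: x ≈ -22.610, y ≈ -36.706 km (keep extra digits for the depth step; rounded: -22.6, -36.7).
Then from the P sphere: z² = 80.13² − (x + 4.0)² − (y + 88.2)² with x = -22.610, y = -36.706, so z ≈ 58.505 ≈ 58.5 km.

z ≈ 58.5 km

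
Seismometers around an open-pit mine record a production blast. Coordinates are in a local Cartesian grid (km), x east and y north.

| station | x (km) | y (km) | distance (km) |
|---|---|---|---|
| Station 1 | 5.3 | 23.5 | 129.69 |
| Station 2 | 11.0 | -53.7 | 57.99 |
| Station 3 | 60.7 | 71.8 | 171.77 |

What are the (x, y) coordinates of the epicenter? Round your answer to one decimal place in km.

Circle about each station: (x − 5.3)² + (y − 23.5)² = 129.69²; (x − 11.0)² + (y + 53.7)² = 57.99²; (x − 60.7)² + (y − 71.8)² = 171.77².
Subtracting the Station 1 equation from the Station 2 and Station 3 equations removes the quadratic terms:
11.4 x − 154.4 y = 15881.01
110.8 x + 96.6 y = -4426.05
Solving the 2×2 system: x ≈ 46.7, y ≈ -99.4 km.

x ≈ 46.7 km, y ≈ -99.4 km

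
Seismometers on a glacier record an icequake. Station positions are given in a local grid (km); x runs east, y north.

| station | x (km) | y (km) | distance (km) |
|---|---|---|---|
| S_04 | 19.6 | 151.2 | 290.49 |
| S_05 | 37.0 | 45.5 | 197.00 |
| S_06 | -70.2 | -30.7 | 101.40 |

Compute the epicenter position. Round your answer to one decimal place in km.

Circle about each station: (x − 19.6)² + (y − 151.2)² = 290.49²; (x − 37.0)² + (y − 45.5)² = 197.00²; (x + 70.2)² + (y + 30.7)² = 101.40².
Subtracting the S_04 equation from the S_05 and S_06 equations removes the quadratic terms:
34.8 x − 211.4 y = 25769.09
-179.6 x − 363.8 y = 56727.41
Solving the 2×2 system: x ≈ -51.7, y ≈ -130.4 km.

(-51.7, -130.4)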